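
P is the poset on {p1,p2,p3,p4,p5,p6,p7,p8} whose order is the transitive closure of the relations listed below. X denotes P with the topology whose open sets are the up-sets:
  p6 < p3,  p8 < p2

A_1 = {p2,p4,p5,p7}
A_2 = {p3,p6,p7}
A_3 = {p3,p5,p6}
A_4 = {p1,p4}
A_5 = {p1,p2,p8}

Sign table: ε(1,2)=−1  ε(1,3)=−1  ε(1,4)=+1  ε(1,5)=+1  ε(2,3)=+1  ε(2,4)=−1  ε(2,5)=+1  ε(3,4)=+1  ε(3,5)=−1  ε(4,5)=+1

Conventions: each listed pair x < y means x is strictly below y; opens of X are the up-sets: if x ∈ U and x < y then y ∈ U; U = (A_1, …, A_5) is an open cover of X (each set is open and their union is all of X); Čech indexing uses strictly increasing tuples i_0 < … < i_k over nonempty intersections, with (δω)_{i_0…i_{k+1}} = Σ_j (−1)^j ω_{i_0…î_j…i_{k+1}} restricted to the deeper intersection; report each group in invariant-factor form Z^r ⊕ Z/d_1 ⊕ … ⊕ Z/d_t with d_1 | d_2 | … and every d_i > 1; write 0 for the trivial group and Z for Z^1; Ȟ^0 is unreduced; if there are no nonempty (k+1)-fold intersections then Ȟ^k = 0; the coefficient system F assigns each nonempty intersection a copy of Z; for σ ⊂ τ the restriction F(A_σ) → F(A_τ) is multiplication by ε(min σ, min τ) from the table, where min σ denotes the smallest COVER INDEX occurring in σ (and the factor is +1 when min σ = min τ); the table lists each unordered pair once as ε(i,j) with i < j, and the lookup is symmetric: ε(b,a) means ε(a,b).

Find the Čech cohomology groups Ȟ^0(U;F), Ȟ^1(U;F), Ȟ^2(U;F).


Ȟ^0(U;F) ≅ Z; Ȟ^1(U;F) ≅ Z^2; Ȟ^2(U;F) ≅ 0

nonempty overlaps:
  A12={p7} A13={p5} A14={p4} A15={p2} A23={p3,p6} A45={p1}
C dims 5,6; δ0: rk 4, SNF 1^4
degree 0: 5−4−0 = 1 → Ȟ^0 ≅ Z
degree 1: 6−0−4 = 2 → Ȟ^1 ≅ Z^2
degree 2: 0−0−0 = 0 → Ȟ^2 ≅ 0


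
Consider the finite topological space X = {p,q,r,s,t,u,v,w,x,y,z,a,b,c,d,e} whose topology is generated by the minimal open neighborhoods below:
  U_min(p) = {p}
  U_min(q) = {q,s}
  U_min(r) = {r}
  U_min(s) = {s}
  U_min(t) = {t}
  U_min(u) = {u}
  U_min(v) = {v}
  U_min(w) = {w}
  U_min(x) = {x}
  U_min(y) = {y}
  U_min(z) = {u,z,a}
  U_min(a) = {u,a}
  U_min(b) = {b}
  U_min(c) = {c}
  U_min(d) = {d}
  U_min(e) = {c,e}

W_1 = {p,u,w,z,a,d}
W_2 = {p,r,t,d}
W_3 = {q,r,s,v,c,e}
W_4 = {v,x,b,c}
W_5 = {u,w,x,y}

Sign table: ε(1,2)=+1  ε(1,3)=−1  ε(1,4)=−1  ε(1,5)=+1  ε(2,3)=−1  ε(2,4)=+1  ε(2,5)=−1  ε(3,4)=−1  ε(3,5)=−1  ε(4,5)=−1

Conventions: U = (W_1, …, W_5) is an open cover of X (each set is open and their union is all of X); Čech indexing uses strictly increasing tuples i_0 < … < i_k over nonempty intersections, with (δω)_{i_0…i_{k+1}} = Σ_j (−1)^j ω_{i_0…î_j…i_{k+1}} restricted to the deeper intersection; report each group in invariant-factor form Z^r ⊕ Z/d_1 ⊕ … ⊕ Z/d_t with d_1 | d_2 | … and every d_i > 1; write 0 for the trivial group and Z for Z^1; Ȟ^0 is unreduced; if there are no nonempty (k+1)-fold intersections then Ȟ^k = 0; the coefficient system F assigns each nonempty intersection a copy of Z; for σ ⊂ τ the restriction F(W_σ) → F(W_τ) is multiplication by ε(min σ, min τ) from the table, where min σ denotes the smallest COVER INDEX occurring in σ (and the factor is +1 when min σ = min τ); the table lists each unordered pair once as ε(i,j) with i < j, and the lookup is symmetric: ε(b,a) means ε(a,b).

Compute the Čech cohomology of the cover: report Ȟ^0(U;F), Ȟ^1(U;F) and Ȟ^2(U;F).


Ȟ^0(U;F) ≅ 0, Ȟ^1(U;F) ≅ Z/2 and Ȟ^2(U;F) ≅ 0

nerve of the cover:
  W12={p,d} W15={u,w} W23={r} W34={v,c} W45={x}
C dims 5,5; δ0: rk 5, SNF 1^4·2
Ȟ^0 = (5 − 5) − 0 = 0, so Ȟ^0 ≅ 0
Ȟ^1 = (5 − 0) − 5 = 0 plus torsion [2], so Ȟ^1 ≅ Z/2
Ȟ^2 = (0 − 0) − 0 = 0, so Ȟ^2 ≅ 0


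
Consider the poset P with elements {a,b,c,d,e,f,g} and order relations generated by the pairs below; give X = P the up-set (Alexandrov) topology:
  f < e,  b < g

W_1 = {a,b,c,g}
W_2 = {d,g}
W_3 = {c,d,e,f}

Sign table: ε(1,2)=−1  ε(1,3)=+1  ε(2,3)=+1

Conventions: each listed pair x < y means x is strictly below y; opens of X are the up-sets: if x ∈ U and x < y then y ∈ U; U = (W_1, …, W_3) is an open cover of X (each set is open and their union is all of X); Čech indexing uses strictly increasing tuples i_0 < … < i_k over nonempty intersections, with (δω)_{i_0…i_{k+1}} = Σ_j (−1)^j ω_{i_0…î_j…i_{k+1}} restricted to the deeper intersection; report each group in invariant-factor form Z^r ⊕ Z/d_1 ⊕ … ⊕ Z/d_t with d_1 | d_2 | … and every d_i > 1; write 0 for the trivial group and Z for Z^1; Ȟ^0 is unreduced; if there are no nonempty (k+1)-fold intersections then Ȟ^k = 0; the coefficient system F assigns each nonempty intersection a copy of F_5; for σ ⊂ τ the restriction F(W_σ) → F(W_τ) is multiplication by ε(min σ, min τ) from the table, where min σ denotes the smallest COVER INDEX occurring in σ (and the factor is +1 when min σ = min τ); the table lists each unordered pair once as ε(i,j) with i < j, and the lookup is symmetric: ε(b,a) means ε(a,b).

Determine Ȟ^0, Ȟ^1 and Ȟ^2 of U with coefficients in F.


Ȟ^0 = 0, Ȟ^1 = 0, Ȟ^2 = 0

intersection data:
  W12={g} W13={c} W23={d}
C dims 3,3; δ0: rk_F5 3
Ȟ^0 = (3 − 3) − 0 = 0, so Ȟ^0 ≅ 0
Ȟ^1 = (3 − 0) − 3 = 0, so Ȟ^1 ≅ 0
Ȟ^2 = (0 − 0) − 0 = 0, so Ȟ^2 ≅ 0


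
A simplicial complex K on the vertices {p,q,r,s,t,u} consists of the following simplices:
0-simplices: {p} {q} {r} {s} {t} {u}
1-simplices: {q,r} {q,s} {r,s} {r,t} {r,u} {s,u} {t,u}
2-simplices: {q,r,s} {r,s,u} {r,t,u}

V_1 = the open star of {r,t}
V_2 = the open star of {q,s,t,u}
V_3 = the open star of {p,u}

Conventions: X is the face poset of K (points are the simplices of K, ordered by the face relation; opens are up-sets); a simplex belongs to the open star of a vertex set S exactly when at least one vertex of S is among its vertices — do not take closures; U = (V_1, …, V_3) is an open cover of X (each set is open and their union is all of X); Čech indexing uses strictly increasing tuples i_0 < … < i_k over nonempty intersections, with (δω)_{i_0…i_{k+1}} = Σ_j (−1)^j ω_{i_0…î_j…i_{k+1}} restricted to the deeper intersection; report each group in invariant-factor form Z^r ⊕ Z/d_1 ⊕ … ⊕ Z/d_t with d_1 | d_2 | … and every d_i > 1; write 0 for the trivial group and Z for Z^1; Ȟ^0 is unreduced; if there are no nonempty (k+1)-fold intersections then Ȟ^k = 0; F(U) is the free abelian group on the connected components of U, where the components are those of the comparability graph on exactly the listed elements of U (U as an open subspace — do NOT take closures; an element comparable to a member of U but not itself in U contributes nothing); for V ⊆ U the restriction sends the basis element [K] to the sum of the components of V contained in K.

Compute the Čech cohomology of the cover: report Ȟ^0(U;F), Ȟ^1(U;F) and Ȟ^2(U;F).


nerve simplices:
  V1={{r},{t},{q,r},{r,s},{r,t},{r,u},{t,u},{q,r,s},{r,s,u},{r,t,u}} V2={{q},{s},{t},{u},{q,r},{q,s},{r,s},{r,t},{r,u},{s,u},{t,u},{q,r,s},{r,s,u},{r,t,u}} V3={{p},{u},{r,u},{s,u},{t,u},{r,s,u},{r,t,u}}
  V12={{t},{q,r},{r,s},{r,t},{r,u},{t,u},{q,r,s},{r,s,u},{r,t,u}} V13={{r,u},{t,u},{r,s,u},{r,t,u}} V23={{u},{r,u},{s,u},{t,u},{r,s,u},{r,t,u}}
  V123={{r,u},{t,u},{r,s,u},{r,t,u}}
components per intersection:
  V1: {{r},{t},{q,r},{r,s},{r,t},{r,u},{t,u},{q,r,s},{r,s,u},{r,t,u}}
  V2: {{q},{s},{t},{u},{q,r},{q,s},{r,s},{r,t},{r,u},{s,u},{t,u},{q,r,s},{r,s,u},{r,t,u}}
  V3: {{p}} {{u},{r,u},{s,u},{t,u},{r,s,u},{r,t,u}}
  V12: {{t},{q,r},{r,s},{r,t},{r,u},{t,u},{q,r,s},{r,s,u},{r,t,u}}
  V13: {{r,u},{t,u},{r,s,u},{r,t,u}}
  V23: {{u},{r,u},{s,u},{t,u},{r,s,u},{r,t,u}}
  V123: {{r,u},{t,u},{r,s,u},{r,t,u}}
C dims 4,3,1; δ0: rk 2, SNF 1^2; δ1: rk 1, SNF 1^1
degree 0: 4−2−0 = 2 → Ȟ^0 ≅ Z^2
degree 1: 3−1−2 = 0 → Ȟ^1 ≅ 0
degree 2: 1−0−1 = 0 → Ȟ^2 ≅ 0

Ȟ^0(U;F) ≅ Z^2, Ȟ^1(U;F) ≅ 0 and Ȟ^2(U;F) ≅ 0


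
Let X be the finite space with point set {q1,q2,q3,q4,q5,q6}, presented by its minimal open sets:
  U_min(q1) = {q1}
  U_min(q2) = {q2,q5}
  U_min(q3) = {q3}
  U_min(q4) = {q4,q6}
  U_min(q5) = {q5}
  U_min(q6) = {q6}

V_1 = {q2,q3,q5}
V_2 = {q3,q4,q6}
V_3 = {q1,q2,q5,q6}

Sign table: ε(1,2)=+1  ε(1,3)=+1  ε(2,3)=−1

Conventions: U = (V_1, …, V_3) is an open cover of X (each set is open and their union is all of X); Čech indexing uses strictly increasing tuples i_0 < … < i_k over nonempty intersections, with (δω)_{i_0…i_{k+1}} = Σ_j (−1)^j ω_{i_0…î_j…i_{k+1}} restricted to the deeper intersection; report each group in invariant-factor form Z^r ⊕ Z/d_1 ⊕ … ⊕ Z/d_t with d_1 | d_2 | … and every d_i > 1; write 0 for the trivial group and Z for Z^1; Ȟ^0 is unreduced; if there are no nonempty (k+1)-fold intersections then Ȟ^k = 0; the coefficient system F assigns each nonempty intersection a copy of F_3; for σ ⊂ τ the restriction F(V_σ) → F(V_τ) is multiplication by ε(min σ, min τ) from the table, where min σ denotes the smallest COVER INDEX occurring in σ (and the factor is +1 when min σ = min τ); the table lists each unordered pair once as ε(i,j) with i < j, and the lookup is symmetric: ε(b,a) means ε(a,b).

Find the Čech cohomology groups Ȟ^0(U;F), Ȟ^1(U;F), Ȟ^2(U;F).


Ȟ^0 = 0, Ȟ^1 = 0, Ȟ^2 = 0

cover nerve:
  V12={q3} V13={q2,q5} V23={q6}
C dims 3,3; δ0: rk_F3 3
Ȟ^0: (3−3)−0=0 ⇒ 0
Ȟ^1: (3−0)−3=0 ⇒ 0
Ȟ^2: (0−0)−0=0 ⇒ 0


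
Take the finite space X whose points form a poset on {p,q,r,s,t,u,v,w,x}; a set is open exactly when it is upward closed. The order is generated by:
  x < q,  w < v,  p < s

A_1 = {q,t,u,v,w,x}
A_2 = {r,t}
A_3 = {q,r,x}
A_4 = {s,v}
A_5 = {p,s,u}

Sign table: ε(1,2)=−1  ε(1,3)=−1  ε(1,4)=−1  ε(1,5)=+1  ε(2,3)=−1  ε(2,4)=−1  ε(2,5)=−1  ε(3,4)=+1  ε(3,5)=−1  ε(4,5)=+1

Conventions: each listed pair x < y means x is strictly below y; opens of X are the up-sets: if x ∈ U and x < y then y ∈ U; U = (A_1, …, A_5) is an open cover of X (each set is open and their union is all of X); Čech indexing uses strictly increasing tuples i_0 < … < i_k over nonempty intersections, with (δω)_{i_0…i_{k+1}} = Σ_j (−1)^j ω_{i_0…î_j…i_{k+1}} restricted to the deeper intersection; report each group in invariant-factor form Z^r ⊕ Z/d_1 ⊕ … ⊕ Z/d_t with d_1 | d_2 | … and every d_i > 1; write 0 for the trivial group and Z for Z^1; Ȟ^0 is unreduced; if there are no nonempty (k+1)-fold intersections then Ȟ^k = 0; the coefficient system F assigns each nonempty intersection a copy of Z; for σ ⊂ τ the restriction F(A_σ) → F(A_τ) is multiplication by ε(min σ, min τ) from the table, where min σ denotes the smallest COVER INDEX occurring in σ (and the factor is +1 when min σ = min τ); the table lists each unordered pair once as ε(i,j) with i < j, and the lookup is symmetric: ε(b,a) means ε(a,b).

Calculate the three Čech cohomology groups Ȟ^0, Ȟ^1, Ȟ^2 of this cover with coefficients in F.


Ȟ^0 = 0, Ȟ^1 = Z ⊕ Z/2 and Ȟ^2 = 0

cover nerve:
  A12={t} A13={q,x} A14={v} A15={u} A23={r} A45={s}
C dims 5,6; δ0: rk 5, SNF 1^4·2
Ȟ^0: (5−5)−0=0 ⇒ 0
Ȟ^1: (6−0)−5=1 plus torsion [2] ⇒ Z ⊕ Z/2
Ȟ^2: (0−0)−0=0 ⇒ 0


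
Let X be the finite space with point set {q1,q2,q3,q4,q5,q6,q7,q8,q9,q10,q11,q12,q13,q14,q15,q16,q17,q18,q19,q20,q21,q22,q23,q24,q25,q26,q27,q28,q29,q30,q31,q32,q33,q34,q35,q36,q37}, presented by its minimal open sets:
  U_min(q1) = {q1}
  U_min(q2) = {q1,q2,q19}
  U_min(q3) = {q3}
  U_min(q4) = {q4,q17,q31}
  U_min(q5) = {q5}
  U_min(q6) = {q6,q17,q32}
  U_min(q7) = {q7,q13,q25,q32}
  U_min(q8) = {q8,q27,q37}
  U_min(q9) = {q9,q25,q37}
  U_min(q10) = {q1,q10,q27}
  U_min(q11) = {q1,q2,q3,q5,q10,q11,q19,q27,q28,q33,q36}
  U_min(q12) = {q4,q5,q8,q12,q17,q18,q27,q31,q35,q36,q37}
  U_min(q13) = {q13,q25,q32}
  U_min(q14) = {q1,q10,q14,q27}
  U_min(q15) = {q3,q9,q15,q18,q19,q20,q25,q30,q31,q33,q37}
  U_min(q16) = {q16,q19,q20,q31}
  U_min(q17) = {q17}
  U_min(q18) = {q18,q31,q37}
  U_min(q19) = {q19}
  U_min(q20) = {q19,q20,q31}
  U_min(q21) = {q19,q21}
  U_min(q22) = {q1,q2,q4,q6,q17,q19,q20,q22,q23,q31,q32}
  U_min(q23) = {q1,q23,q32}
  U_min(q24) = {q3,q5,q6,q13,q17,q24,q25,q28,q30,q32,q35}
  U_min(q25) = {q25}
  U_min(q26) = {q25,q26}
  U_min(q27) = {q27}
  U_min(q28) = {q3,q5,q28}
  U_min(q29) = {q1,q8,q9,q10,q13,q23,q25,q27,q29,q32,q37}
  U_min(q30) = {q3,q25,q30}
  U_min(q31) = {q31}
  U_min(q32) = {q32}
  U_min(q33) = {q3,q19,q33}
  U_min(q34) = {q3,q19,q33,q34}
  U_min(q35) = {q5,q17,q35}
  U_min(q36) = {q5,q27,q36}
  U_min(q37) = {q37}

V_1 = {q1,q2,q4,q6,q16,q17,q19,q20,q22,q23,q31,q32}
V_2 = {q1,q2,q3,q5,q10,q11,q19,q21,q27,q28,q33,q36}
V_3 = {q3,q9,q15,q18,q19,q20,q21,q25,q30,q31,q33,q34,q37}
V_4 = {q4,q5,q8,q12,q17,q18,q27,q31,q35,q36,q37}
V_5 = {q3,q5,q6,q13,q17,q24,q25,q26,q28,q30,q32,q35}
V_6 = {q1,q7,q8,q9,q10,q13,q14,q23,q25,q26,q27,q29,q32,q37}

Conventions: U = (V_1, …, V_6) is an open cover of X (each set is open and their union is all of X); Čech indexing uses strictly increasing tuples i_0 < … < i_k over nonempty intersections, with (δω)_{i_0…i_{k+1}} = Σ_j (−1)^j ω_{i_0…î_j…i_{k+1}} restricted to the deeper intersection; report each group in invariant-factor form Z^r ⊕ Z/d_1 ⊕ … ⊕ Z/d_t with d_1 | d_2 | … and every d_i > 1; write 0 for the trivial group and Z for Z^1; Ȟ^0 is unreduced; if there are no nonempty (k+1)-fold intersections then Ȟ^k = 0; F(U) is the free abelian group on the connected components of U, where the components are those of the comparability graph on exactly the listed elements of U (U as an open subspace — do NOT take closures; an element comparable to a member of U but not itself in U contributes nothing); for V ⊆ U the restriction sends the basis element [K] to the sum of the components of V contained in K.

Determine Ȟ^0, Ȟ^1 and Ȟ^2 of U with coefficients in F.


nerve of the cover:
  V12={q1,q2,q19} V13={q19,q20,q31} V14={q4,q17,q31} V15={q6,q17,q32} V16={q1,q23,q32} V23={q3,q19,q21,q33} V24={q5,q27,q36} V25={q3,q5,q28} V26={q1,q10,q27} V34={q18,q31,q37} V35={q3,q25,q30} V36={q9,q25,q37} V45={q5,q17,q35} V46={q8,q27,q37} V56={q13,q25,q26,q32}
  V123={q19} V126={q1} V134={q31} V145={q17} V156={q32} V235={q3} V245={q5} V246={q27} V346={q37} V356={q25}
components per intersection:
  V1: {q1,q2,q4,q6,q16,q17,q19,q20,q22,q23,q31,q32}
  V2: {q1,q2,q3,q5,q10,q11,q19,q21,q27,q28,q33,q36}
  V3: {q3,q9,q15,q18,q19,q20,q21,q25,q30,q31,q33,q34,q37}
  V4: {q4,q5,q8,q12,q17,q18,q27,q31,q35,q36,q37}
  V5: {q3,q5,q6,q13,q17,q24,q25,q26,q28,q30,q32,q35}
  V6: {q1,q7,q8,q9,q10,q13,q14,q23,q25,q26,q27,q29,q32,q37}
  V12: {q1,q2,q19}
  V13: {q19,q20,q31}
  V14: {q4,q17,q31}
  V15: {q6,q17,q32}
  V16: {q1,q23,q32}
  V23: {q3,q19,q21,q33}
  V24: {q5,q27,q36}
  V25: {q3,q5,q28}
  V26: {q1,q10,q27}
  V34: {q18,q31,q37}
  V35: {q3,q25,q30}
  V36: {q9,q25,q37}
  V45: {q5,q17,q35}
  V46: {q8,q27,q37}
  V56: {q13,q25,q26,q32}
  V123: {q19}
  V126: {q1}
  V134: {q31}
  V145: {q17}
  V156: {q32}
  V235: {q3}
  V245: {q5}
  V246: {q27}
  V346: {q37}
  V356: {q25}
C dims 6,15,10; δ0: rk 5, SNF 1^5; δ1: rk 10, SNF 1^9·2
Ȟ^0 = (6 − 5) − 0 = 1, so Ȟ^0 ≅ Z
Ȟ^1 = (15 − 10) − 5 = 0, so Ȟ^1 ≅ 0
Ȟ^2 = (10 − 0) − 10 = 0 plus torsion [2], so Ȟ^2 ≅ Z/2

Ȟ^0 = Z; Ȟ^1 = 0; Ȟ^2 = Z/2


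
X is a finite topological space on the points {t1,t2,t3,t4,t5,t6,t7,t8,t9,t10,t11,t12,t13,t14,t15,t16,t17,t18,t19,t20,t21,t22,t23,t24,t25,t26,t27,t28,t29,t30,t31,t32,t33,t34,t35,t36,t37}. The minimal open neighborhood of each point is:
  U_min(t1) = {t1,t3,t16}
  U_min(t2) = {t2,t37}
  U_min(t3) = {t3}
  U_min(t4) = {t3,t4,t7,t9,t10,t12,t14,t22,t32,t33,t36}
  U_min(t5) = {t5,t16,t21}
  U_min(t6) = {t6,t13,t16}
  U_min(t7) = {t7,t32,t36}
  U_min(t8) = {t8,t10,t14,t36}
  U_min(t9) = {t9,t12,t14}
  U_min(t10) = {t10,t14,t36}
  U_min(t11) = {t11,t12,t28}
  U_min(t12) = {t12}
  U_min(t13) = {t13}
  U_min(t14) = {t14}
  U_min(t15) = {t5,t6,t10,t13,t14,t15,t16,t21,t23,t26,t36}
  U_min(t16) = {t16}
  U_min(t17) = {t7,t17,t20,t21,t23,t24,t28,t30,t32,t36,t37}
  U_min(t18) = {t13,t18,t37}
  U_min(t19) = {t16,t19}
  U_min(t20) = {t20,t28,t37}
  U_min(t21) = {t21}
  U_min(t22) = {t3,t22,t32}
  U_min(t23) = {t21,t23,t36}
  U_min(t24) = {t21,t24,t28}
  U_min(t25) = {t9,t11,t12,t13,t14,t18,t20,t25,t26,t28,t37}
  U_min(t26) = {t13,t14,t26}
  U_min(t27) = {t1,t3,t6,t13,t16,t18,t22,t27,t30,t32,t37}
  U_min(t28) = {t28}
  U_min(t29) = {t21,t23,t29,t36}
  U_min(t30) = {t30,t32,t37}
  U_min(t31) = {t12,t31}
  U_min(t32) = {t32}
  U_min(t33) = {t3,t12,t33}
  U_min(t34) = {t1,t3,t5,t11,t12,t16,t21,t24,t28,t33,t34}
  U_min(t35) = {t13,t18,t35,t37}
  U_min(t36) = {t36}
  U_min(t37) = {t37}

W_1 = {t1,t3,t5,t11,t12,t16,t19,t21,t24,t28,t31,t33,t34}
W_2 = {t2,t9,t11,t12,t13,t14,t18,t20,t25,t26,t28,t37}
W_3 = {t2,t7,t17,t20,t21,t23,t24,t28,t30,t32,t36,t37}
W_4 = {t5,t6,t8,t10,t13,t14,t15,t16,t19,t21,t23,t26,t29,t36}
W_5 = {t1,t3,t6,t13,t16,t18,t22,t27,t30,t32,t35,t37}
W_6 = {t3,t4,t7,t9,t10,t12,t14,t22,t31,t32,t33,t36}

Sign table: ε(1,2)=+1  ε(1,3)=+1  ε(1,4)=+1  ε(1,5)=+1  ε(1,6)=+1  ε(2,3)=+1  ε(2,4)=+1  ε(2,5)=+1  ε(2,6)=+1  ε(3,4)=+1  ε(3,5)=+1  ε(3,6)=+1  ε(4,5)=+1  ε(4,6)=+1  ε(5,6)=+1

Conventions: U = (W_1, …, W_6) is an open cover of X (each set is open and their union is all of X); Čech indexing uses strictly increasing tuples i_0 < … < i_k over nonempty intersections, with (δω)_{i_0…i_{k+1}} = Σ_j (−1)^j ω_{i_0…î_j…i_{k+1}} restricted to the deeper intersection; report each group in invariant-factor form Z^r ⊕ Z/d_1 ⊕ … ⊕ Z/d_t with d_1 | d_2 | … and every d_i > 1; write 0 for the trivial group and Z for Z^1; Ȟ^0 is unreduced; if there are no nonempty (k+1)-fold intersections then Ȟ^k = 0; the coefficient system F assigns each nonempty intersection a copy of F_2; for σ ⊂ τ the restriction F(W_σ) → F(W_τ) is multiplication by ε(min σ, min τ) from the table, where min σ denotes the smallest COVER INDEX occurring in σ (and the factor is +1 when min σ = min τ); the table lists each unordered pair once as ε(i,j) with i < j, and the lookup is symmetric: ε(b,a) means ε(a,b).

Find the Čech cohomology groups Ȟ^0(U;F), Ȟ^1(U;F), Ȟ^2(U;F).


nerve of the cover:
  W12={t11,t12,t28} W13={t21,t24,t28} W14={t5,t16,t19,t21} W15={t1,t3,t16} W16={t3,t12,t31,t33} W23={t2,t20,t28,t37} W24={t13,t14,t26} W25={t13,t18,t37} W26={t9,t12,t14} W34={t21,t23,t36} W35={t30,t32,t37} W36={t7,t32,t36} W45={t6,t13,t16} W46={t10,t14,t36} W56={t3,t22,t32}
  W123={t28} W126={t12} W134={t21} W145={t16} W156={t3} W235={t37} W245={t13} W246={t14} W346={t36} W356={t32}
C dims 6,15,10; δ0: rk_F2 5; δ1: rk_F2 9
Ȟ^0 = (6 − 5) − 0 = 1, so Ȟ^0 ≅ Z/2
Ȟ^1 = (15 − 9) − 5 = 1, so Ȟ^1 ≅ Z/2
Ȟ^2 = (10 − 0) − 9 = 1, so Ȟ^2 ≅ Z/2

Ȟ^0(U;F) ≅ Z/2,  Ȟ^1(U;F) ≅ Z/2,  Ȟ^2(U;F) ≅ Z/2


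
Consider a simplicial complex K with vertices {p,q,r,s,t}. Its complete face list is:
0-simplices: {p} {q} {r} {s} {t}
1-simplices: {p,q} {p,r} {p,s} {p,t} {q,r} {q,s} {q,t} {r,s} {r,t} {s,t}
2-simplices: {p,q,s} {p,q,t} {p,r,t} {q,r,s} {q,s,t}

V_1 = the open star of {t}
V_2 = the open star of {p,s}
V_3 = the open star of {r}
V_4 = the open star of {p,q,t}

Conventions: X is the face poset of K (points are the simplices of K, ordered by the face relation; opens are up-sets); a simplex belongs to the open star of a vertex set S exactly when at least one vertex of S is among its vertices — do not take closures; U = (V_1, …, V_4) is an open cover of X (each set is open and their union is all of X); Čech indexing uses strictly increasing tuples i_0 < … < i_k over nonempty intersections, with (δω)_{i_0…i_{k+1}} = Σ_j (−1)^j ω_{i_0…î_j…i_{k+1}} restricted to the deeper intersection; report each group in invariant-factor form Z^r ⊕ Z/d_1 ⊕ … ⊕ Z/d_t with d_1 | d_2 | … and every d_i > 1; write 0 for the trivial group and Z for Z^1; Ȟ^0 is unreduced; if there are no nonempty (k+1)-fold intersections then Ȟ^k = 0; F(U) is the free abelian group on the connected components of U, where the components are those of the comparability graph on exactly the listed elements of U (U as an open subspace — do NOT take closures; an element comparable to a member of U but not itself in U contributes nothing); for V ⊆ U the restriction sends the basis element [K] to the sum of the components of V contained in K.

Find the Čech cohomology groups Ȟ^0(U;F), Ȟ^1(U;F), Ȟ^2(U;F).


Ȟ^0 ≅ Z,  Ȟ^1 ≅ Z,  Ȟ^2 ≅ 0

nerve of the cover:
  V1={{t},{p,t},{q,t},{r,t},{s,t},{p,q,t},{p,r,t},{q,s,t}} V2={{p},{s},{p,q},{p,r},{p,s},{p,t},{q,s},{r,s},{s,t},{p,q,s},{p,q,t},{p,r,t},{q,r,s},{q,s,t}} V3={{r},{p,r},{q,r},{r,s},{r,t},{p,r,t},{q,r,s}} V4={{p},{q},{t},{p,q},{p,r},{p,s},{p,t},{q,r},{q,s},{q,t},{r,t},{s,t},{p,q,s},{p,q,t},{p,r,t},{q,r,s},{q,s,t}}
  V12={{p,t},{s,t},{p,q,t},{p,r,t},{q,s,t}} V13={{r,t},{p,r,t}} V14={{t},{p,t},{q,t},{r,t},{s,t},{p,q,t},{p,r,t},{q,s,t}} V23={{p,r},{r,s},{p,r,t},{q,r,s}} V24={{p},{p,q},{p,r},{p,s},{p,t},{q,s},{s,t},{p,q,s},{p,q,t},{p,r,t},{q,r,s},{q,s,t}} V34={{p,r},{q,r},{r,t},{p,r,t},{q,r,s}}
  V123={{p,r,t}} V124={{p,t},{s,t},{p,q,t},{p,r,t},{q,s,t}} V134={{r,t},{p,r,t}} V234={{p,r},{p,r,t},{q,r,s}}
  V1234={{p,r,t}}
components per intersection:
  V1: {{t},{p,t},{q,t},{r,t},{s,t},{p,q,t},{p,r,t},{q,s,t}}
  V2: {{p},{s},{p,q},{p,r},{p,s},{p,t},{q,s},{r,s},{s,t},{p,q,s},{p,q,t},{p,r,t},{q,r,s},{q,s,t}}
  V3: {{r},{p,r},{q,r},{r,s},{r,t},{p,r,t},{q,r,s}}
  V4: {{p},{q},{t},{p,q},{p,r},{p,s},{p,t},{q,r},{q,s},{q,t},{r,t},{s,t},{p,q,s},{p,q,t},{p,r,t},{q,r,s},{q,s,t}}
  V12: {{p,t},{p,q,t},{p,r,t}} {{s,t},{q,s,t}}
  V13: {{r,t},{p,r,t}}
  V14: {{t},{p,t},{q,t},{r,t},{s,t},{p,q,t},{p,r,t},{q,s,t}}
  V23: {{p,r},{p,r,t}} {{r,s},{q,r,s}}
  V24: {{p},{p,q},{p,r},{p,s},{p,t},{q,s},{s,t},{p,q,s},{p,q,t},{p,r,t},{q,r,s},{q,s,t}}
  V34: {{p,r},{r,t},{p,r,t}} {{q,r},{q,r,s}}
  V123: {{p,r,t}}
  V124: {{p,t},{p,q,t},{p,r,t}} {{s,t},{q,s,t}}
  V134: {{r,t},{p,r,t}}
  V234: {{p,r},{p,r,t}} {{q,r,s}}
  V1234: {{p,r,t}}
C dims 4,9,6,1; δ0: rk 3, SNF 1^3; δ1: rk 5, SNF 1^5; δ2: rk 1, SNF 1^1
Ȟ^0 = (4 − 3) − 0 = 1, so Ȟ^0 ≅ Z
Ȟ^1 = (9 − 5) − 3 = 1, so Ȟ^1 ≅ Z
Ȟ^2 = (6 − 1) − 5 = 0, so Ȟ^2 ≅ 0


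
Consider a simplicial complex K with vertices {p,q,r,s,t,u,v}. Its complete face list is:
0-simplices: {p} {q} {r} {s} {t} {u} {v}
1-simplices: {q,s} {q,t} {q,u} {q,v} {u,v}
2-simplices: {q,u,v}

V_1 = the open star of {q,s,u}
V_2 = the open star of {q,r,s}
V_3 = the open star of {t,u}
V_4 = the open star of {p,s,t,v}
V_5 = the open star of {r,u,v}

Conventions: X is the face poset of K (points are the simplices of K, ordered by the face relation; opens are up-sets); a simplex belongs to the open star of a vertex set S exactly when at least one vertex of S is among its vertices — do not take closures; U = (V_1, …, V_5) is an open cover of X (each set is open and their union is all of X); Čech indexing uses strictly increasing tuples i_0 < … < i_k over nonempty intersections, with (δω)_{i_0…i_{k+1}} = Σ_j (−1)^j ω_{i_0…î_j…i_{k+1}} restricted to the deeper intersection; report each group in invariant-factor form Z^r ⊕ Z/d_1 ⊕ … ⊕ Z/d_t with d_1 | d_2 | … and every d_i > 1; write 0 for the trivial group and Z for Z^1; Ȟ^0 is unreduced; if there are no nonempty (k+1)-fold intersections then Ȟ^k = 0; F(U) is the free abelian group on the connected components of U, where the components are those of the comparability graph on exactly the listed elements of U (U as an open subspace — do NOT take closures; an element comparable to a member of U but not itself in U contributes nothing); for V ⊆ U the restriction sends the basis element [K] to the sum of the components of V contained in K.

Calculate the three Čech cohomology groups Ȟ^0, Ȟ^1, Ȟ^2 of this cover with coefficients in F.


nerve of the cover:
  V1={{q},{s},{u},{q,s},{q,t},{q,u},{q,v},{u,v},{q,u,v}} V2={{q},{r},{s},{q,s},{q,t},{q,u},{q,v},{q,u,v}} V3={{t},{u},{q,t},{q,u},{u,v},{q,u,v}} V4={{p},{s},{t},{v},{q,s},{q,t},{q,v},{u,v},{q,u,v}} V5={{r},{u},{v},{q,u},{q,v},{u,v},{q,u,v}}
  V12={{q},{s},{q,s},{q,t},{q,u},{q,v},{q,u,v}} V13={{u},{q,t},{q,u},{u,v},{q,u,v}} V14={{s},{q,s},{q,t},{q,v},{u,v},{q,u,v}} V15={{u},{q,u},{q,v},{u,v},{q,u,v}} V23={{q,t},{q,u},{q,u,v}} V24={{s},{q,s},{q,t},{q,v},{q,u,v}} V25={{r},{q,u},{q,v},{q,u,v}} V34={{t},{q,t},{u,v},{q,u,v}} V35={{u},{q,u},{u,v},{q,u,v}} V45={{v},{q,v},{u,v},{q,u,v}}
  V123={{q,t},{q,u},{q,u,v}} V124={{s},{q,s},{q,t},{q,v},{q,u,v}} V125={{q,u},{q,v},{q,u,v}} V134={{q,t},{u,v},{q,u,v}} V135={{u},{q,u},{u,v},{q,u,v}} V145={{q,v},{u,v},{q,u,v}} V234={{q,t},{q,u,v}} V235={{q,u},{q,u,v}} V245={{q,v},{q,u,v}} V345={{u,v},{q,u,v}}
  V1234={{q,t},{q,u,v}} V1235={{q,u},{q,u,v}} V1245={{q,v},{q,u,v}} V1345={{u,v},{q,u,v}} V2345={{q,u,v}}
  V12345={{q,u,v}}
components per intersection:
  V1: {{q},{s},{u},{q,s},{q,t},{q,u},{q,v},{u,v},{q,u,v}}
  V2: {{q},{s},{q,s},{q,t},{q,u},{q,v},{q,u,v}} {{r}}
  V3: {{t},{q,t}} {{u},{q,u},{u,v},{q,u,v}}
  V4: {{p}} {{s},{q,s}} {{t},{q,t}} {{v},{q,v},{u,v},{q,u,v}}
  V5: {{r}} {{u},{v},{q,u},{q,v},{u,v},{q,u,v}}
  V12: {{q},{s},{q,s},{q,t},{q,u},{q,v},{q,u,v}}
  V13: {{u},{q,u},{u,v},{q,u,v}} {{q,t}}
  V14: {{s},{q,s}} {{q,t}} {{q,v},{u,v},{q,u,v}}
  V15: {{u},{q,u},{q,v},{u,v},{q,u,v}}
  V23: {{q,t}} {{q,u},{q,u,v}}
  V24: {{s},{q,s}} {{q,t}} {{q,v},{q,u,v}}
  V25: {{r}} {{q,u},{q,v},{q,u,v}}
  V34: {{t},{q,t}} {{u,v},{q,u,v}}
  V35: {{u},{q,u},{u,v},{q,u,v}}
  V45: {{v},{q,v},{u,v},{q,u,v}}
  V123: {{q,t}} {{q,u},{q,u,v}}
  V124: {{s},{q,s}} {{q,t}} {{q,v},{q,u,v}}
  V125: {{q,u},{q,v},{q,u,v}}
  V134: {{q,t}} {{u,v},{q,u,v}}
  V135: {{u},{q,u},{u,v},{q,u,v}}
  V145: {{q,v},{u,v},{q,u,v}}
  V234: {{q,t}} {{q,u,v}}
  V235: {{q,u},{q,u,v}}
  V245: {{q,v},{q,u,v}}
  V345: {{u,v},{q,u,v}}
  V1234: {{q,t}} {{q,u,v}}
  V1235: {{q,u},{q,u,v}}
  V1245: {{q,v},{q,u,v}}
  V1345: {{u,v},{q,u,v}}
  V2345: {{q,u,v}}
  V12345: {{q,u,v}}
C dims 11,18,15,6; δ0: rk 8, SNF 1^8; δ1: rk 10, SNF 1^10; δ2: rk 5, SNF 1^5
Ȟ^0 = (11 − 8) − 0 = 3, so Ȟ^0 ≅ Z^3
Ȟ^1 = (18 − 10) − 8 = 0, so Ȟ^1 ≅ 0
Ȟ^2 = (15 − 5) − 10 = 0, so Ȟ^2 ≅ 0

Ȟ^0(U;F) ≅ Z^3,  Ȟ^1(U;F) ≅ 0,  Ȟ^2(U;F) ≅ 0


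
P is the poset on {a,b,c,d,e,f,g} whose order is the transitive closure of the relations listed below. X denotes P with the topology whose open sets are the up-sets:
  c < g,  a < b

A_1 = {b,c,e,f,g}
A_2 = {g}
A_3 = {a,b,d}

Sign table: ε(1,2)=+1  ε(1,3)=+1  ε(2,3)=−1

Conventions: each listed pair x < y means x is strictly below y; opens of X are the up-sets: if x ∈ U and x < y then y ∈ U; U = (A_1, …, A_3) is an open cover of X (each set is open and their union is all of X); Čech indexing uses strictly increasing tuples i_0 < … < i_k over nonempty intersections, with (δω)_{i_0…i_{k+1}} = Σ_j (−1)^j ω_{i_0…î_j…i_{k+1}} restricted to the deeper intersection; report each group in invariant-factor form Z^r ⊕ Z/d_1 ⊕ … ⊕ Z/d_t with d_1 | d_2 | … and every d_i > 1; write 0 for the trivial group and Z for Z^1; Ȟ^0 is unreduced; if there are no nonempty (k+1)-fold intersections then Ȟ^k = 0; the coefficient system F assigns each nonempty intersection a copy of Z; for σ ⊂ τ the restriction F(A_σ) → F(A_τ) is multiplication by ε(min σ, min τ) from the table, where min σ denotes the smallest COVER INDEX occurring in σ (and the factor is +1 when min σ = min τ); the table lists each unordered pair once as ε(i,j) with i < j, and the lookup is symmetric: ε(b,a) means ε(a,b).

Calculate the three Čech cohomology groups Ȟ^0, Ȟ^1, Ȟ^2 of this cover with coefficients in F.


nerve of the cover:
  A12={g} A13={b}
C dims 3,2; δ0: rk 2, SNF 1^2
Ȟ^0 = (3 − 2) − 0 = 1, so Ȟ^0 ≅ Z
Ȟ^1 = (2 − 0) − 2 = 0, so Ȟ^1 ≅ 0
Ȟ^2 = (0 − 0) − 0 = 0, so Ȟ^2 ≅ 0

Ȟ^0 = Z, Ȟ^1 = 0, Ȟ^2 = 0


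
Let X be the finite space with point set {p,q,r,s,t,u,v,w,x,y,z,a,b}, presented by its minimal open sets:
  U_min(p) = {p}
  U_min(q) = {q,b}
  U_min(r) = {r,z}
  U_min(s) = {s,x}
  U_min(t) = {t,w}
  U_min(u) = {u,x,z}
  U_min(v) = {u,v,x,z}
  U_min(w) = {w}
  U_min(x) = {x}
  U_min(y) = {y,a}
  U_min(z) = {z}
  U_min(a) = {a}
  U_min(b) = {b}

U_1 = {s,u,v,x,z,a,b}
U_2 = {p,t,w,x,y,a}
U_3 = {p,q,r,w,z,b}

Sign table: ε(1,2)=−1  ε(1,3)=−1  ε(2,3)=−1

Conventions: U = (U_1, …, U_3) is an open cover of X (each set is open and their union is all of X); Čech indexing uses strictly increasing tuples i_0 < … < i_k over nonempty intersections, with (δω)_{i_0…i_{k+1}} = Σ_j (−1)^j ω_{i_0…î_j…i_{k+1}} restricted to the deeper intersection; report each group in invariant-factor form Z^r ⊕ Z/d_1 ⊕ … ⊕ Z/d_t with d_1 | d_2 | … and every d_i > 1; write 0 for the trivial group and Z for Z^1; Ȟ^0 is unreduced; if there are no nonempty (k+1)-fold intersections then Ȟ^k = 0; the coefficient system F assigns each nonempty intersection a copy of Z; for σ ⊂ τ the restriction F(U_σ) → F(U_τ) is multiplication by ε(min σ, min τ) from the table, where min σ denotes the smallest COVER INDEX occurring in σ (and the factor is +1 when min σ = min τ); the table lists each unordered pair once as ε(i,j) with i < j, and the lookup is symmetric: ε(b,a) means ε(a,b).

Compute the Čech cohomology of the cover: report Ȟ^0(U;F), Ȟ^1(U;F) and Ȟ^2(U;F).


cover nerve:
  U12={x,a} U13={z,b} U23={p,w}
C dims 3,3; δ0: rk 3, SNF 1^2·2
Ȟ^0: (3−3)−0=0 ⇒ 0
Ȟ^1: (3−0)−3=0 plus torsion [2] ⇒ Z/2
Ȟ^2: (0−0)−0=0 ⇒ 0

Ȟ^0 ≅ 0, Ȟ^1 ≅ Z/2 and Ȟ^2 ≅ 0


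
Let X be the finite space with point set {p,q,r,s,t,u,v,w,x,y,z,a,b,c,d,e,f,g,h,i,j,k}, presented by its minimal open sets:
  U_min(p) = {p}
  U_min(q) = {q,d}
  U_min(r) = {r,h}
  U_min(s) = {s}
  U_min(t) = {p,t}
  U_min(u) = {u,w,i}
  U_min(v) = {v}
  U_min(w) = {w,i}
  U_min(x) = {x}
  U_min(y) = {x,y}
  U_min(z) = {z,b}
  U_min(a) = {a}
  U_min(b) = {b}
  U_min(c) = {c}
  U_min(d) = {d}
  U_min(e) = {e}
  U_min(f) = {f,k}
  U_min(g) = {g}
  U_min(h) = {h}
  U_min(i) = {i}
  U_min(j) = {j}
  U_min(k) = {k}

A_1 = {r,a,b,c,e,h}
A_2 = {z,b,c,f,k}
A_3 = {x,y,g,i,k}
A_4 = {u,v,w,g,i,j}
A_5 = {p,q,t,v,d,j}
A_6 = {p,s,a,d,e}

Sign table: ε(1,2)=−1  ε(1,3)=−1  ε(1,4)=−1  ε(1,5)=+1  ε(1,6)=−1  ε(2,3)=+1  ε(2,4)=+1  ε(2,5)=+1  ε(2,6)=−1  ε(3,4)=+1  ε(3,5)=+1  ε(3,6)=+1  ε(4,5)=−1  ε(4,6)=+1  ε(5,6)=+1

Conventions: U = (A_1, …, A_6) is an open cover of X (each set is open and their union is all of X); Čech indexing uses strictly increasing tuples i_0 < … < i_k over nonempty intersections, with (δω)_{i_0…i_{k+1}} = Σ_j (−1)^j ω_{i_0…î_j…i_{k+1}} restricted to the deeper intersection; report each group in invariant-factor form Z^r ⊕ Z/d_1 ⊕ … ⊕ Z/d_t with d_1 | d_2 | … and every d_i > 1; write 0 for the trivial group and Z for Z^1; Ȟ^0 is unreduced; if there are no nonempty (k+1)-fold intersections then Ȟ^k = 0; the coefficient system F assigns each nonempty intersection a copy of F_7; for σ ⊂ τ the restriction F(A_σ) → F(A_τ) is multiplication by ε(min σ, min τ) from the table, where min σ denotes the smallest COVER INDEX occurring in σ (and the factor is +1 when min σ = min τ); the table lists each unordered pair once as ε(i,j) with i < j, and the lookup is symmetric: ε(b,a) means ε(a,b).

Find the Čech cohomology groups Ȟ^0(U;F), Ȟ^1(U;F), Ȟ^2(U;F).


nerve simplices:
  A12={b,c} A16={a,e} A23={k} A34={g,i} A45={v,j} A56={p,d}
C dims 6,6; δ0: rk_F7 6
degree 0: 6−6−0 = 0 → Ȟ^0 ≅ 0
degree 1: 6−0−6 = 0 → Ȟ^1 ≅ 0
degree 2: 0−0−0 = 0 → Ȟ^2 ≅ 0

Ȟ^0(U;F) ≅ 0, Ȟ^1(U;F) ≅ 0, Ȟ^2(U;F) ≅ 0


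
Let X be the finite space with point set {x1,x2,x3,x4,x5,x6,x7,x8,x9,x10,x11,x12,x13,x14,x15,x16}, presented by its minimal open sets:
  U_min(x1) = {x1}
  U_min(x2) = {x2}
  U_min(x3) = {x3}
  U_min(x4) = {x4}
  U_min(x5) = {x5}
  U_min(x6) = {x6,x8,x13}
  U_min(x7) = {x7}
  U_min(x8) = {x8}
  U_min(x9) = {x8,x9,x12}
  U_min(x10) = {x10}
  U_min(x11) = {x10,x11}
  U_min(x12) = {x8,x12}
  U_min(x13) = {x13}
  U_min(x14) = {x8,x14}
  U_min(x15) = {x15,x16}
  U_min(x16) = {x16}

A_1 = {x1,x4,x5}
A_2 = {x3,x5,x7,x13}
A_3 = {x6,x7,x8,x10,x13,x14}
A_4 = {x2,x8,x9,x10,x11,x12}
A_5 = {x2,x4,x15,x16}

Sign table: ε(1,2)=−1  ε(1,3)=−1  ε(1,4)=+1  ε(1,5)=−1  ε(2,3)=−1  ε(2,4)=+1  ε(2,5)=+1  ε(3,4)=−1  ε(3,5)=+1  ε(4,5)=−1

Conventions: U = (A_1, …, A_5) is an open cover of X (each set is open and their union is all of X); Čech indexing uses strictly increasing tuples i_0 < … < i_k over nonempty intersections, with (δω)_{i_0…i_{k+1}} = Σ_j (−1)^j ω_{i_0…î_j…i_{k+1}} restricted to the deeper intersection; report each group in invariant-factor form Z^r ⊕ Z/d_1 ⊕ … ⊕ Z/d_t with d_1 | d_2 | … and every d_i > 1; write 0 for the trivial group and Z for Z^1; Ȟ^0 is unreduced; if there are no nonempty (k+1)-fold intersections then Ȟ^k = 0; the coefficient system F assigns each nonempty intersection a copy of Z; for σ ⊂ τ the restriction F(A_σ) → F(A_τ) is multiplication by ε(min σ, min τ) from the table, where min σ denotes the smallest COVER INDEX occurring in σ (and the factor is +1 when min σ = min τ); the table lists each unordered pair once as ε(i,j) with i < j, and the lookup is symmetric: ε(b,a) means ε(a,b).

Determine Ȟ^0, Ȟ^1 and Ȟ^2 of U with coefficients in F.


Ȟ^0 = 0; Ȟ^1 = Z/2; Ȟ^2 = 0

nerve simplices:
  A12={x5} A15={x4} A23={x7,x13} A34={x8,x10} A45={x2}
C dims 5,5; δ0: rk 5, SNF 1^4·2
degree 0: 5−5−0 = 0 → Ȟ^0 ≅ 0
degree 1: 5−0−5 = 0 plus torsion [2] → Ȟ^1 ≅ Z/2
degree 2: 0−0−0 = 0 → Ȟ^2 ≅ 0


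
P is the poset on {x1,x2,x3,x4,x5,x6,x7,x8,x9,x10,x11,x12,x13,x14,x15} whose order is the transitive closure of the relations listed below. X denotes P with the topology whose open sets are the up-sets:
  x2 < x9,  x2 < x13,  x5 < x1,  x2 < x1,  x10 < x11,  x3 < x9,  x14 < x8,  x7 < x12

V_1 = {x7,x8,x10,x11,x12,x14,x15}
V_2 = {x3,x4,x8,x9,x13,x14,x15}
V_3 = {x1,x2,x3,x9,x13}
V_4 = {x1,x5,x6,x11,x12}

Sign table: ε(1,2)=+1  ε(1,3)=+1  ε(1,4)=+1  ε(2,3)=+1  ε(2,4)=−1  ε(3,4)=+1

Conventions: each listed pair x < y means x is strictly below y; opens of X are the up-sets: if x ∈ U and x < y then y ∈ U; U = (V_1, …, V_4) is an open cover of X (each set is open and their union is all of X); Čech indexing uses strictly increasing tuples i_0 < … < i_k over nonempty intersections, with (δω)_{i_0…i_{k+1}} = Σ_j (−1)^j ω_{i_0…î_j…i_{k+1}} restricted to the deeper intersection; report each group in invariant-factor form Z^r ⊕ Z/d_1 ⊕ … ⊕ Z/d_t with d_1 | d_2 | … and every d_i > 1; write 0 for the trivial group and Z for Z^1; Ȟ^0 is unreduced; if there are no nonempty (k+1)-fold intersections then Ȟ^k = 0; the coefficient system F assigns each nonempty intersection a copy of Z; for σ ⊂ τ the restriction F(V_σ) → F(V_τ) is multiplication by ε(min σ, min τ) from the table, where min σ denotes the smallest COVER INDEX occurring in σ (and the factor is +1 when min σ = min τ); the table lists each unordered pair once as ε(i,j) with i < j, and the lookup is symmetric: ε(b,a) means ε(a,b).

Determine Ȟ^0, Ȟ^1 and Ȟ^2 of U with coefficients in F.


Ȟ^0 = Z, Ȟ^1 = Z and Ȟ^2 = 0

cover nerve:
  V12={x8,x14,x15} V14={x11,x12} V23={x3,x9,x13} V34={x1}
C dims 4,4; δ0: rk 3, SNF 1^3
Ȟ^0: (4−3)−0=1 ⇒ Z
Ȟ^1: (4−0)−3=1 ⇒ Z
Ȟ^2: (0−0)−0=0 ⇒ 0


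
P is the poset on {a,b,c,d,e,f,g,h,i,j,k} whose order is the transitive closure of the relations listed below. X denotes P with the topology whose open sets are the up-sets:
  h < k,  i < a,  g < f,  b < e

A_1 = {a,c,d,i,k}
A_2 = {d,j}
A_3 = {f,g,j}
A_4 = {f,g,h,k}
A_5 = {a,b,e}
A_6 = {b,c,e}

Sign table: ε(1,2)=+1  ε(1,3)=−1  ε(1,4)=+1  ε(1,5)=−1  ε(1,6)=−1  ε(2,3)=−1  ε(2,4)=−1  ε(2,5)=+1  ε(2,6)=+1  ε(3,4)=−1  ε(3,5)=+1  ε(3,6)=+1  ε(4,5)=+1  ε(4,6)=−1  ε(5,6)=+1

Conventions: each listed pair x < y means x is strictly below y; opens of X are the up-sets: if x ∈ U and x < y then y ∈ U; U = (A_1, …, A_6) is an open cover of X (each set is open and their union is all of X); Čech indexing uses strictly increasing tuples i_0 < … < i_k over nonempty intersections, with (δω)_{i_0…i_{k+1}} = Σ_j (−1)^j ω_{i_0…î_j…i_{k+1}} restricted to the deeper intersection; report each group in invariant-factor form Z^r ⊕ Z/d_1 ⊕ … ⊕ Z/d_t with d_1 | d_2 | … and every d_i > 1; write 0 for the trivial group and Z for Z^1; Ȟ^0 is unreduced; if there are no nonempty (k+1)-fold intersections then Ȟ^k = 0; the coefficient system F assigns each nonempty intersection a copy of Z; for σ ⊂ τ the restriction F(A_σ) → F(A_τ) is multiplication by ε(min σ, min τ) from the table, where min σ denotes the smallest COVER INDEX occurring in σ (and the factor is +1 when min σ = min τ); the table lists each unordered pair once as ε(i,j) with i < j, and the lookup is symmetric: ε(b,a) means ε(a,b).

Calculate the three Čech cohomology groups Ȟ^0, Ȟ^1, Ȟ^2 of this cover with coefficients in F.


cover nerve:
  A12={d} A14={k} A15={a} A16={c} A23={j} A34={f,g} A56={b,e}
C dims 6,7; δ0: rk 5, SNF 1^5
Ȟ^0: (6−5)−0=1 ⇒ Z
Ȟ^1: (7−0)−5=2 ⇒ Z^2
Ȟ^2: (0−0)−0=0 ⇒ 0

Ȟ^0(U;F) ≅ Z, Ȟ^1(U;F) ≅ Z^2, Ȟ^2(U;F) ≅ 0


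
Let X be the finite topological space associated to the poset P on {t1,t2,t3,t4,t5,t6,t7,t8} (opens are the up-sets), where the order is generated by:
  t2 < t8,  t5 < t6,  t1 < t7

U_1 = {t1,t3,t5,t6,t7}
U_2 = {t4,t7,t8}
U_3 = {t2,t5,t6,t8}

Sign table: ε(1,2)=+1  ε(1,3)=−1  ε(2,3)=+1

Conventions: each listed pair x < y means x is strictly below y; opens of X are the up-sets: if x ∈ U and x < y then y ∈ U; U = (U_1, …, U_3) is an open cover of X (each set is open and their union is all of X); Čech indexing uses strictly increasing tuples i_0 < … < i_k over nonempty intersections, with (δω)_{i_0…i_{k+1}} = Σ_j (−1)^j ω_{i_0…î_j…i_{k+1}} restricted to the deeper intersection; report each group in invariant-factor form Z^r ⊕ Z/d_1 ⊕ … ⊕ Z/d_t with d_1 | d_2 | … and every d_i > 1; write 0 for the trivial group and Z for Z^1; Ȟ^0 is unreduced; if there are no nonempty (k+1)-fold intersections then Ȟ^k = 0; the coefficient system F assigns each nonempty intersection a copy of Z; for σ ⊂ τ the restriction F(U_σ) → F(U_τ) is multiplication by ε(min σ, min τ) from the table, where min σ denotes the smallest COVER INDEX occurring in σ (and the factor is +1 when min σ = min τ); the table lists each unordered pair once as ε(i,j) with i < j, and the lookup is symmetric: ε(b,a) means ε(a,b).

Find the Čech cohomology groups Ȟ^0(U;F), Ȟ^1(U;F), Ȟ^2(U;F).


nerve of the cover:
  U12={t7} U13={t5,t6} U23={t8}
C dims 3,3; δ0: rk 3, SNF 1^2·2
Ȟ^0 = (3 − 3) − 0 = 0, so Ȟ^0 ≅ 0
Ȟ^1 = (3 − 0) − 3 = 0 plus torsion [2], so Ȟ^1 ≅ Z/2
Ȟ^2 = (0 − 0) − 0 = 0, so Ȟ^2 ≅ 0

Ȟ^0(U;F) ≅ 0, Ȟ^1(U;F) ≅ Z/2, Ȟ^2(U;F) ≅ 0


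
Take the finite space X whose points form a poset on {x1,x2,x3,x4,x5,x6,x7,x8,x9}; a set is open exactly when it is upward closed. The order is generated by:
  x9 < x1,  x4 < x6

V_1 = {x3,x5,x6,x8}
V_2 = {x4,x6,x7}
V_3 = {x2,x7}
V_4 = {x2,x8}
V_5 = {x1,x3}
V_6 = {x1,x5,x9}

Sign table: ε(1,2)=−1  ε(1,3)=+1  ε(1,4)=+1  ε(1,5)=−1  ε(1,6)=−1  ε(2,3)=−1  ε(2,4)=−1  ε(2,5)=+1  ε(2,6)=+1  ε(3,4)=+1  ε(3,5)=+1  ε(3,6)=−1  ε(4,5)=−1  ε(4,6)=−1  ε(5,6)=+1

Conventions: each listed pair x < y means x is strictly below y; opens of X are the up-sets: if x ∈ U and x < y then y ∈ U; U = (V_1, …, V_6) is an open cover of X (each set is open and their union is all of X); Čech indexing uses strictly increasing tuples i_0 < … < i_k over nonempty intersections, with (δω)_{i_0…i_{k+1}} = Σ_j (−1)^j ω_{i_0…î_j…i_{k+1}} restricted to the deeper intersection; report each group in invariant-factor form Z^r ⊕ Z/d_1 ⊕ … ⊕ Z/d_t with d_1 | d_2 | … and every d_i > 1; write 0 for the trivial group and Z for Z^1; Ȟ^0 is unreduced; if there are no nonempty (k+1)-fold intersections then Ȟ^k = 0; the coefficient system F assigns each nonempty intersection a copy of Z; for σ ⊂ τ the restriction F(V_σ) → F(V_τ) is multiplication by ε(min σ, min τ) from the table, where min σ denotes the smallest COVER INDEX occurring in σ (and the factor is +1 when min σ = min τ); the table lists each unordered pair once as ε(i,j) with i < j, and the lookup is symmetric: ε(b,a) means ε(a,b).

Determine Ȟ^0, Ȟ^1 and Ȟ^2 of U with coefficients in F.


Ȟ^0 ≅ Z, Ȟ^1 ≅ Z^2 and Ȟ^2 ≅ 0

nerve of the cover:
  V12={x6} V14={x8} V15={x3} V16={x5} V23={x7} V34={x2} V56={x1}
C dims 6,7; δ0: rk 5, SNF 1^5
Ȟ^0 = (6 − 5) − 0 = 1, so Ȟ^0 ≅ Z
Ȟ^1 = (7 − 0) − 5 = 2, so Ȟ^1 ≅ Z^2
Ȟ^2 = (0 − 0) − 0 = 0, so Ȟ^2 ≅ 0
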